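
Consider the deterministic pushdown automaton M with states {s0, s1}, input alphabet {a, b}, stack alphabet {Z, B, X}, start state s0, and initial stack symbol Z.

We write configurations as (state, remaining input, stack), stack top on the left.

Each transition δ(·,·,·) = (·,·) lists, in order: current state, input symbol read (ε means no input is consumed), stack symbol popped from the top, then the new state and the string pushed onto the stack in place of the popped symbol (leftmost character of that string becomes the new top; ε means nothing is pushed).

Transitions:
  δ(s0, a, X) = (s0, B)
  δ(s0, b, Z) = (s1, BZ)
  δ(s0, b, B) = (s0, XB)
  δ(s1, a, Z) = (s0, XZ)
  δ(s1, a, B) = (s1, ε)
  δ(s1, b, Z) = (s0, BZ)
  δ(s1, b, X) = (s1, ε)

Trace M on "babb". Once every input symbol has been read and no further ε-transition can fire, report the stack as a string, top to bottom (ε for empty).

XBZ

(s0, babb, Z)
  read b, top Z: go to s1, push BZ → (s1, abb, BZ)
  read a, top B: go to s1, push ε → (s1, bb, Z)
  read b, top Z: go to s0, push BZ → (s0, b, BZ)
  read b, top B: go to s0, push XB → (s0, ε, XBZ)
All input consumed in state s0 with stack XBZ.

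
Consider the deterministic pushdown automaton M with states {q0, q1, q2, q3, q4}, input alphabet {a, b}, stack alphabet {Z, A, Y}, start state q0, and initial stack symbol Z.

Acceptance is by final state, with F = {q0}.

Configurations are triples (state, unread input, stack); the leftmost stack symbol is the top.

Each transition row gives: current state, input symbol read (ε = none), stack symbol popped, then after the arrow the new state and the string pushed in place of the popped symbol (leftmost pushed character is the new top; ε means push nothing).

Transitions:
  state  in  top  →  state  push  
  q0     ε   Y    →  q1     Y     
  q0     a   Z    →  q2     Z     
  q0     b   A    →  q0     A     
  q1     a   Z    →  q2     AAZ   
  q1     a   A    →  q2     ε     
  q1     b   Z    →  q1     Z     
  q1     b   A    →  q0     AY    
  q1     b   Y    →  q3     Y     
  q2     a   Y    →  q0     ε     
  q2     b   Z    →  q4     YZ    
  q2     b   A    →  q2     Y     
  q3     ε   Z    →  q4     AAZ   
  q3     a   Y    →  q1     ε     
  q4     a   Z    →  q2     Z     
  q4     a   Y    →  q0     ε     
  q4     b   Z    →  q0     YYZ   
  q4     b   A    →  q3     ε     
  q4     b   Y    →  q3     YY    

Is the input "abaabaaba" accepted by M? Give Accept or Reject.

(q0, abaabaaba, Z)
  read a, top Z: go to q2, push Z → (q2, baabaaba, Z)
  read b, top Z: go to q4, push YZ → (q4, aabaaba, YZ)
  read a, top Y: go to q0, push ε → (q0, abaaba, Z)
  read a, top Z: go to q2, push Z → (q2, baaba, Z)
  read b, top Z: go to q4, push YZ → (q4, aaba, YZ)
  read a, top Y: go to q0, push ε → (q0, aba, Z)
  read a, top Z: go to q2, push Z → (q2, ba, Z)
  read b, top Z: go to q4, push YZ → (q4, a, YZ)
  read a, top Y: go to q0, push ε → (q0, ε, Z)
All input consumed; state q0 ∈ F.

Accept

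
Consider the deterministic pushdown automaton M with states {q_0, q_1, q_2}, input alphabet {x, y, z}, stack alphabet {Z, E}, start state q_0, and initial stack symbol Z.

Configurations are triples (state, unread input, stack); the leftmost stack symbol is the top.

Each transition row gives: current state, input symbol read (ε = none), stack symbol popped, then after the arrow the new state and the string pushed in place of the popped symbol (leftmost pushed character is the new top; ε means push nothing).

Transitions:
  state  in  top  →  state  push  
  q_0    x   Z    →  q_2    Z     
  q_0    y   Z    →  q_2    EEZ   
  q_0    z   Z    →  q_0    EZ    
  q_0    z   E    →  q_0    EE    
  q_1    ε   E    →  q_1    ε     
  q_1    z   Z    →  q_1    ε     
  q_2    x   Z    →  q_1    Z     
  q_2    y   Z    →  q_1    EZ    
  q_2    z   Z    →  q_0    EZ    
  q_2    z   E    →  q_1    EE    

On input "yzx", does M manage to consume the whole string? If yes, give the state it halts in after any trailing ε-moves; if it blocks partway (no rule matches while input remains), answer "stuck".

(q_0, yzx, Z)
  read y, top Z: go to q_2, push EEZ → (q_2, zx, EEZ)
  read z, top E: go to q_1, push EE → (q_1, x, EEEZ)
  ε-move, top E: go to q_1, push ε → (q_1, x, EEZ)
  ε-move, top E: go to q_1, push ε → (q_1, x, EZ)
  ε-move, top E: go to q_1, push ε → (q_1, x, Z)
No transition for (q_1, x, top Z); M blocks with input x remaining.

stuck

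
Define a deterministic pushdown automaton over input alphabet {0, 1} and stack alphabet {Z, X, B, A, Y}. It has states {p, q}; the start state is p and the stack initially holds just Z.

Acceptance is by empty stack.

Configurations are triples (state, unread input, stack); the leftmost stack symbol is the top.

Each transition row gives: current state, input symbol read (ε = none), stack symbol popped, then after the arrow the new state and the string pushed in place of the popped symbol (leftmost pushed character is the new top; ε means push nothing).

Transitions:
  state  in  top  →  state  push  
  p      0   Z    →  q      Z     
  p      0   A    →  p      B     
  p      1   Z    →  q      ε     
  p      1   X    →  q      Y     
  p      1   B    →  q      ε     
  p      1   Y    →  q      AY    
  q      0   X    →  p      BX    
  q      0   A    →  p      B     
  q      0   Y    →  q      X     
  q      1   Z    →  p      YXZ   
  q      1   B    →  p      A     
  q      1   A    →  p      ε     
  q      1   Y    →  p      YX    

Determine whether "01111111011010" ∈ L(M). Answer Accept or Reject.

Reject

(p, 01111111011010, Z)
  read 0, top Z: go to q, push Z → (q, 1111111011010, Z)
  read 1, top Z: go to p, push YXZ → (p, 111111011010, YXZ)
  read 1, top Y: go to q, push AY → (q, 11111011010, AYXZ)
  read 1, top A: go to p, push ε → (p, 1111011010, YXZ)
  read 1, top Y: go to q, push AY → (q, 111011010, AYXZ)
  read 1, top A: go to p, push ε → (p, 11011010, YXZ)
  read 1, top Y: go to q, push AY → (q, 1011010, AYXZ)
  read 1, top A: go to p, push ε → (p, 011010, YXZ)
No transition applies at (p, 011010, YXZ); input not fully consumed.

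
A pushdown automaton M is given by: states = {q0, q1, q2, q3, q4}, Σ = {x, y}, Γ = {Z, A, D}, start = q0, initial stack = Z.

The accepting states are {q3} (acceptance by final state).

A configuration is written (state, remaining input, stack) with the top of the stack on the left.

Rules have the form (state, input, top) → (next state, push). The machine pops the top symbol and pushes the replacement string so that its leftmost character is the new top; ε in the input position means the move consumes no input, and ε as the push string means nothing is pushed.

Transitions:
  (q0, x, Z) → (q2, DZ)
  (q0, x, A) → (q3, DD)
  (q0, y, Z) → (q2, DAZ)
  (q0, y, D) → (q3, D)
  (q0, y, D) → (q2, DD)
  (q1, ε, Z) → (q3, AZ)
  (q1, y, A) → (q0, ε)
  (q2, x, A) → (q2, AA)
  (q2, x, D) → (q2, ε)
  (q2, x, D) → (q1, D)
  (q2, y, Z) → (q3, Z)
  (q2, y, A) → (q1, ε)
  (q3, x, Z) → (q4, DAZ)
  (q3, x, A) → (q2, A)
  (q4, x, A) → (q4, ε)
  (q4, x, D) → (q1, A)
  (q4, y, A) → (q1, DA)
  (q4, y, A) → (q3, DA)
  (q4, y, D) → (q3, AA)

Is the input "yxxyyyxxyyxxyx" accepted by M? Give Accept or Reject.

No computation consumes all input and reaches a final state.

Reject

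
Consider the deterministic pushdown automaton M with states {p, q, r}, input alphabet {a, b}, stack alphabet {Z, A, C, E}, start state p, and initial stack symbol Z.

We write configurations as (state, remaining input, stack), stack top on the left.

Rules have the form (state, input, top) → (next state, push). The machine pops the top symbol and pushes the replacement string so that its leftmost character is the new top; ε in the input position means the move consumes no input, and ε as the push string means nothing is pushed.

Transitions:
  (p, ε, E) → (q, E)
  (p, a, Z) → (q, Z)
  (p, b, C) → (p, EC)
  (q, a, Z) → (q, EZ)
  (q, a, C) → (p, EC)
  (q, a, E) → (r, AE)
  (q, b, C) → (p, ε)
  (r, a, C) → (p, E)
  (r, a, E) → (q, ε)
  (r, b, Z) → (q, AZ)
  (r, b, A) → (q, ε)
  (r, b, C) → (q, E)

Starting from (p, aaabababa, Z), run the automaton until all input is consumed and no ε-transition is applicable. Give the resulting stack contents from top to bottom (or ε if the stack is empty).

(p, aaabababa, Z)
  read a, top Z: go to q, push Z → (q, aabababa, Z)
  read a, top Z: go to q, push EZ → (q, abababa, EZ)
  read a, top E: go to r, push AE → (r, bababa, AEZ)
  read b, top A: go to q, push ε → (q, ababa, EZ)
  read a, top E: go to r, push AE → (r, baba, AEZ)
  read b, top A: go to q, push ε → (q, aba, EZ)
  read a, top E: go to r, push AE → (r, ba, AEZ)
  read b, top A: go to q, push ε → (q, a, EZ)
  read a, top E: go to r, push AE → (r, ε, AEZ)
All input consumed in state r with stack AEZ.

AEZ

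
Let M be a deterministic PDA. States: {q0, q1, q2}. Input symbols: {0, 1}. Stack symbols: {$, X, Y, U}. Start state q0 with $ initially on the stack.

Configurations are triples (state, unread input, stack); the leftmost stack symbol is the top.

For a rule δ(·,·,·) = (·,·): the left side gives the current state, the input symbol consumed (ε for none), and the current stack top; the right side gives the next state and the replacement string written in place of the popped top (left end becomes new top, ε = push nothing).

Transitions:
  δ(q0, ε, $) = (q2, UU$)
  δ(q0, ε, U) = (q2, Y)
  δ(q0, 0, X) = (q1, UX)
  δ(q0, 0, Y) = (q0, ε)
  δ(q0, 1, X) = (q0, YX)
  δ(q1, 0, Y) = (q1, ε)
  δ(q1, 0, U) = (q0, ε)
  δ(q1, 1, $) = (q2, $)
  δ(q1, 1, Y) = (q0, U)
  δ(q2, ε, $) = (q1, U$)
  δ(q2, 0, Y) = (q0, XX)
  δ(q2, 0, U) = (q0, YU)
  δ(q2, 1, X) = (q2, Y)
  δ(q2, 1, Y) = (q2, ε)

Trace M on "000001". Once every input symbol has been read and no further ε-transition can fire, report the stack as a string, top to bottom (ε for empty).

YXXU$

(q0, 000001, $) ⊢ (q2, 000001, UU$) ⊢ (q0, 00001, YUU$) ⊢ (q0, 0001, UU$) ⊢ (q2, 0001, YU$) ⊢ (q0, 001, XXU$) ⊢ (q1, 01, UXXU$) ⊢ (q0, 1, XXU$) ⊢ (q0, ε, YXXU$)
All input consumed in state q0 with stack YXXU$.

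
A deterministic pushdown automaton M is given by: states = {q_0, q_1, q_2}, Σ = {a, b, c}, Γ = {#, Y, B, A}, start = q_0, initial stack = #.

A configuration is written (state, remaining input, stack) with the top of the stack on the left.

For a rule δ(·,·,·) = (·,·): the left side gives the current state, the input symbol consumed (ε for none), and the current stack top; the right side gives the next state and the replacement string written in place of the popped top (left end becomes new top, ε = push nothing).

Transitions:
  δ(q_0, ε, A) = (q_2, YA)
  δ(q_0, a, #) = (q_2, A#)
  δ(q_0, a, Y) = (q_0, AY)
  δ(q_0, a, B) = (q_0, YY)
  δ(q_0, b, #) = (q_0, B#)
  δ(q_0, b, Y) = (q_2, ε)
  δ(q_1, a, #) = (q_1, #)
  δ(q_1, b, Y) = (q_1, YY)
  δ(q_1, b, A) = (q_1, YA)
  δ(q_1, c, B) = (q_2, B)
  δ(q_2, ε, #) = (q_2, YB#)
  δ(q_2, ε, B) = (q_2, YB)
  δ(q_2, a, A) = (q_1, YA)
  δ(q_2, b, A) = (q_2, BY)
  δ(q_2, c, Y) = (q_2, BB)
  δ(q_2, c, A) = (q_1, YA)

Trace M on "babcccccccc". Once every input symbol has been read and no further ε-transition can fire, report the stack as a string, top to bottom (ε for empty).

YBBBBBBBBBBBBBBBB#

(q_0, babcccccccc, #) ⊢ (q_0, abcccccccc, B#) ⊢ (q_0, bcccccccc, YY#) ⊢ (q_2, cccccccc, Y#) ⊢ (q_2, ccccccc, BB#) ⊢ (q_2, ccccccc, YBB#) ⊢ (q_2, cccccc, BBBB#) ⊢ (q_2, cccccc, YBBBB#) ⊢ (q_2, ccccc, BBBBBB#) ⊢ (q_2, ccccc, YBBBBBB#) ⊢ (q_2, cccc, BBBBBBBB#) ⊢ (q_2, cccc, YBBBBBBBB#) ⊢ (q_2, ccc, BBBBBBBBBB#) ⊢ (q_2, ccc, YBBBBBBBBBB#) ⊢ (q_2, cc, BBBBBBBBBBBB#) ⊢ (q_2, cc, YBBBBBBBBBBBB#) ⊢ (q_2, c, BBBBBBBBBBBBBB#) ⊢ (q_2, c, YBBBBBBBBBBBBBB#) ⊢ (q_2, ε, BBBBBBBBBBBBBBBB#) ⊢ (q_2, ε, YBBBBBBBBBBBBBBBB#)
All input consumed in state q_2 with stack YBBBBBBBBBBBBBBBB#.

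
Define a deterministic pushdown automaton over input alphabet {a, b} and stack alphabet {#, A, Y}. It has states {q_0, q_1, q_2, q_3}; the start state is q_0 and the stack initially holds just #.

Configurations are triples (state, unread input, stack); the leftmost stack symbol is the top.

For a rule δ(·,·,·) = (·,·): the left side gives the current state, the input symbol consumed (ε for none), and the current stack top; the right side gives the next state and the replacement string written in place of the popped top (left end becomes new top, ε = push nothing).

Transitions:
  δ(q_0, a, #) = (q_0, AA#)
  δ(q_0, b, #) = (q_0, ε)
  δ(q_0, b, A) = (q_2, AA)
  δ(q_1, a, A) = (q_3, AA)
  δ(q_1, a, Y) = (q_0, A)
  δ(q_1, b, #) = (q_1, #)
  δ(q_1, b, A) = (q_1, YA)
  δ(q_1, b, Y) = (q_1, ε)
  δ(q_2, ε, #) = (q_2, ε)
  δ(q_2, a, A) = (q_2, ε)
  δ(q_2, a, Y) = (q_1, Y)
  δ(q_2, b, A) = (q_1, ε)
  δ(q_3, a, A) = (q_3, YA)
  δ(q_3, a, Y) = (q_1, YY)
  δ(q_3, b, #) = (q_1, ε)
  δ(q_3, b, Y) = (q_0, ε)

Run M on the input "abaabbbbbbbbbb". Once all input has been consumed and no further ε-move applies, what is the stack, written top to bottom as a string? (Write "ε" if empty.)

(q_0, abaabbbbbbbbbb, #)
  read a, top #: go to q_0, push AA# → (q_0, baabbbbbbbbbb, AA#)
  read b, top A: go to q_2, push AA → (q_2, aabbbbbbbbbb, AAA#)
  read a, top A: go to q_2, push ε → (q_2, abbbbbbbbbb, AA#)
  read a, top A: go to q_2, push ε → (q_2, bbbbbbbbbb, A#)
  read b, top A: go to q_1, push ε → (q_1, bbbbbbbbb, #)
  read b, top #: go to q_1, push # → (q_1, bbbbbbbb, #)
  read b, top #: go to q_1, push # → (q_1, bbbbbbb, #)
  read b, top #: go to q_1, push # → (q_1, bbbbbb, #)
  read b, top #: go to q_1, push # → (q_1, bbbbb, #)
  read b, top #: go to q_1, push # → (q_1, bbbb, #)
  read b, top #: go to q_1, push # → (q_1, bbb, #)
  read b, top #: go to q_1, push # → (q_1, bb, #)
  read b, top #: go to q_1, push # → (q_1, b, #)
  read b, top #: go to q_1, push # → (q_1, ε, #)
All input consumed in state q_1 with stack #.

#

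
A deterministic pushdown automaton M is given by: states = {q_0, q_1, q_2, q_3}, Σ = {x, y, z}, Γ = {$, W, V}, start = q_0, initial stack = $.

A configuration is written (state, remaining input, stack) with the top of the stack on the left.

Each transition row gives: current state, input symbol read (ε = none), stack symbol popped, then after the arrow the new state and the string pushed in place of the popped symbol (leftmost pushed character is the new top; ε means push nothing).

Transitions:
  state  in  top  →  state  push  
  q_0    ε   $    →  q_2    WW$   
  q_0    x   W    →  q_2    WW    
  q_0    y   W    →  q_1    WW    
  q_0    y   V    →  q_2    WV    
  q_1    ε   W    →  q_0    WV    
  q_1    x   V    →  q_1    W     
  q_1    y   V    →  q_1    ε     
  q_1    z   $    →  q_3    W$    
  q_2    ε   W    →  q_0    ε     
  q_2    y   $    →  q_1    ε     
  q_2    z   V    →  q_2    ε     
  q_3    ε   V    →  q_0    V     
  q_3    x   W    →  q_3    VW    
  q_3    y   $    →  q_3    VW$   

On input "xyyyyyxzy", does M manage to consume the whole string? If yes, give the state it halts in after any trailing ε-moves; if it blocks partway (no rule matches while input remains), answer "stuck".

stuck

(q_0, xyyyyyxzy, $) ⊢ (q_2, xyyyyyxzy, WW$) ⊢ (q_0, xyyyyyxzy, W$) ⊢ (q_2, yyyyyxzy, WW$) ⊢ (q_0, yyyyyxzy, W$) ⊢ (q_1, yyyyxzy, WW$) ⊢ (q_0, yyyyxzy, WVW$) ⊢ (q_1, yyyxzy, WWVW$) ⊢ (q_0, yyyxzy, WVWVW$) ⊢ (q_1, yyxzy, WWVWVW$) ⊢ (q_0, yyxzy, WVWVWVW$) ⊢ (q_1, yxzy, WWVWVWVW$) ⊢ (q_0, yxzy, WVWVWVWVW$) ⊢ (q_1, xzy, WWVWVWVWVW$) ⊢ (q_0, xzy, WVWVWVWVWVW$) ⊢ (q_2, zy, WWVWVWVWVWVW$) ⊢ (q_0, zy, WVWVWVWVWVW$)
No transition for (q_0, z, top W); M blocks with input zy remaining.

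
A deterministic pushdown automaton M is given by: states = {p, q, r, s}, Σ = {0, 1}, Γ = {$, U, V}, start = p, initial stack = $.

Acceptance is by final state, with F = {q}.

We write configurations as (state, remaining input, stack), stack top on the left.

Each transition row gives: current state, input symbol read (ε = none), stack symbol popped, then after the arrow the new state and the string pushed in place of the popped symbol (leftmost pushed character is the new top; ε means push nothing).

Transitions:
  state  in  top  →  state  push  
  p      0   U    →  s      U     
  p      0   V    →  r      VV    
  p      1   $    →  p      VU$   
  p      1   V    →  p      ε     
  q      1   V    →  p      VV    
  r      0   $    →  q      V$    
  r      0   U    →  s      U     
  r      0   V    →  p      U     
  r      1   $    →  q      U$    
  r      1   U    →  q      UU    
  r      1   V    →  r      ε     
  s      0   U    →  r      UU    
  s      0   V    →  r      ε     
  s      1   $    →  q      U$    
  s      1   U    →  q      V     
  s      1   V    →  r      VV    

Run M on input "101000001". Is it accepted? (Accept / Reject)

(p, 101000001, $)
  read 1, top $: go to p, push VU$ → (p, 01000001, VU$)
  read 0, top V: go to r, push VV → (r, 1000001, VVU$)
  read 1, top V: go to r, push ε → (r, 000001, VU$)
  read 0, top V: go to p, push U → (p, 00001, UU$)
  read 0, top U: go to s, push U → (s, 0001, UU$)
  read 0, top U: go to r, push UU → (r, 001, UUU$)
  read 0, top U: go to s, push U → (s, 01, UUU$)
  read 0, top U: go to r, push UU → (r, 1, UUUU$)
  read 1, top U: go to q, push UU → (q, ε, UUUUU$)
All input consumed; state q ∈ F.

Accept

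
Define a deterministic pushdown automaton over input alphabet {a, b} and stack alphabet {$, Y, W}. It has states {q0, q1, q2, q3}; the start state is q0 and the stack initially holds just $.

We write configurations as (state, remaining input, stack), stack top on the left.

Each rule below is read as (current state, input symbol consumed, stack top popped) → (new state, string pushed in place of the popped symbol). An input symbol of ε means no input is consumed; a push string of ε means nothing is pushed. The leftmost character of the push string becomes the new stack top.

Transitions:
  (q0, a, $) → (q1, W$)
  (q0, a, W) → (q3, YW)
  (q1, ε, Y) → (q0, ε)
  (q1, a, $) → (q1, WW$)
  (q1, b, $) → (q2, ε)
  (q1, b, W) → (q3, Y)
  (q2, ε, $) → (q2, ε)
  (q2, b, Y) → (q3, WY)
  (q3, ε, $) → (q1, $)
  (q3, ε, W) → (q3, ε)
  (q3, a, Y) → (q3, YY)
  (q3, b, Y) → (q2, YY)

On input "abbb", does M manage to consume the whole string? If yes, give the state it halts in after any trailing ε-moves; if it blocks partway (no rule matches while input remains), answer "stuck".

q3

(q0, abbb, $)
  read a, top $: go to q1, push W$ → (q1, bbb, W$)
  read b, top W: go to q3, push Y → (q3, bb, Y$)
  read b, top Y: go to q2, push YY → (q2, b, YY$)
  read b, top Y: go to q3, push WY → (q3, ε, WYY$)
  ε-move, top W: go to q3, push ε → (q3, ε, YY$)
All input consumed; M is in state q3.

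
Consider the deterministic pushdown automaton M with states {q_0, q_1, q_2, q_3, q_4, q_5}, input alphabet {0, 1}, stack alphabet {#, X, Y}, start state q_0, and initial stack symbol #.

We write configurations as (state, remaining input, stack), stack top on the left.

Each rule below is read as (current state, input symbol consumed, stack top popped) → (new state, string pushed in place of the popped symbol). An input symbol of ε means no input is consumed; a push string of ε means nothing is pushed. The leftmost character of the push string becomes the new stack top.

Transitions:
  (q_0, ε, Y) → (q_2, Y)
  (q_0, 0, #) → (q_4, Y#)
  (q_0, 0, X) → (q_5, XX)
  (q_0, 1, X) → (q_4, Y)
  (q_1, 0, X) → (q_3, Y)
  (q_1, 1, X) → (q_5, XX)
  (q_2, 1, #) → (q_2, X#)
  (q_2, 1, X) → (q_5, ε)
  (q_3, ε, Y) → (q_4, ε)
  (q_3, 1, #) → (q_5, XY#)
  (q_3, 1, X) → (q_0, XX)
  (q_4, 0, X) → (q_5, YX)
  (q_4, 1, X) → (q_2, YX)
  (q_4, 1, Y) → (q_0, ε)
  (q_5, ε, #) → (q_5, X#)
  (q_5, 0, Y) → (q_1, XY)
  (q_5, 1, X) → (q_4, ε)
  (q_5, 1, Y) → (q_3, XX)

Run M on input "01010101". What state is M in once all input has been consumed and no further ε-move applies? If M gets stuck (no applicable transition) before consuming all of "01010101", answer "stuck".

q_0

(q_0, 01010101, #) ⊢ (q_4, 1010101, Y#) ⊢ (q_0, 010101, #) ⊢ (q_4, 10101, Y#) ⊢ (q_0, 0101, #) ⊢ (q_4, 101, Y#) ⊢ (q_0, 01, #) ⊢ (q_4, 1, Y#) ⊢ (q_0, ε, #)
All input consumed; M is in state q_0.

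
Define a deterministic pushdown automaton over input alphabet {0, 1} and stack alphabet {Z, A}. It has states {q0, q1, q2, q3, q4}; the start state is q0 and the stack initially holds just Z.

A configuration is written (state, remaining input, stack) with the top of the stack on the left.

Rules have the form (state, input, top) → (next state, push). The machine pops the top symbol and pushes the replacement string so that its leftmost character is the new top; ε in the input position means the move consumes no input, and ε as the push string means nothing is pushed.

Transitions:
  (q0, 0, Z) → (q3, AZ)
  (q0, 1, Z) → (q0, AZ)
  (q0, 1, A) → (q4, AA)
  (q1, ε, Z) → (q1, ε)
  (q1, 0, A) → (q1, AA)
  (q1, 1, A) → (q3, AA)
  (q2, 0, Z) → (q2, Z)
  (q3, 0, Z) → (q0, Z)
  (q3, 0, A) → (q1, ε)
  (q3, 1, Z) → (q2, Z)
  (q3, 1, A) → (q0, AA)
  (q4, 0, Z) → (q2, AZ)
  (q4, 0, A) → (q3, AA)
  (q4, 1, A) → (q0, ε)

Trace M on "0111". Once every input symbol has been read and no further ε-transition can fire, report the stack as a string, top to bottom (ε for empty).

AAZ

(q0, 0111, Z)
  read 0, top Z: go to q3, push AZ → (q3, 111, AZ)
  read 1, top A: go to q0, push AA → (q0, 11, AAZ)
  read 1, top A: go to q4, push AA → (q4, 1, AAAZ)
  read 1, top A: go to q0, push ε → (q0, ε, AAZ)
All input consumed in state q0 with stack AAZ.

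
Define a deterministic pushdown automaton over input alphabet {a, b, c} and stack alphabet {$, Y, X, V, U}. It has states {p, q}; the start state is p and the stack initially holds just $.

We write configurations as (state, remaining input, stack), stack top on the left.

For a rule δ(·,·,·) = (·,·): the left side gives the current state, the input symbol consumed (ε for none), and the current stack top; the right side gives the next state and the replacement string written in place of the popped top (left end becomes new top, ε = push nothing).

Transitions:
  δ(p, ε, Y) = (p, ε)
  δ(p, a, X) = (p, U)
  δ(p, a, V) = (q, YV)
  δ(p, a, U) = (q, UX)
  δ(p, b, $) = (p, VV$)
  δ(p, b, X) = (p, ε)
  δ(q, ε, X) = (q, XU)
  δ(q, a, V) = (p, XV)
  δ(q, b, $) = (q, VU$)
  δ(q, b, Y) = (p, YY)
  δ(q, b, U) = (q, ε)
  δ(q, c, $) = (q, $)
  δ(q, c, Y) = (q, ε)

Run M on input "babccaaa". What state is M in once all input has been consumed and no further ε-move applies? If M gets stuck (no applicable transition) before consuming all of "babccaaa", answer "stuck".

stuck

(p, babccaaa, $)
  read b, top $: go to p, push VV$ → (p, abccaaa, VV$)
  read a, top V: go to q, push YV → (q, bccaaa, YVV$)
  read b, top Y: go to p, push YY → (p, ccaaa, YYVV$)
  ε-move, top Y: go to p, push ε → (p, ccaaa, YVV$)
  ε-move, top Y: go to p, push ε → (p, ccaaa, VV$)
No transition for (p, c, top V); M blocks with input ccaaa remaining.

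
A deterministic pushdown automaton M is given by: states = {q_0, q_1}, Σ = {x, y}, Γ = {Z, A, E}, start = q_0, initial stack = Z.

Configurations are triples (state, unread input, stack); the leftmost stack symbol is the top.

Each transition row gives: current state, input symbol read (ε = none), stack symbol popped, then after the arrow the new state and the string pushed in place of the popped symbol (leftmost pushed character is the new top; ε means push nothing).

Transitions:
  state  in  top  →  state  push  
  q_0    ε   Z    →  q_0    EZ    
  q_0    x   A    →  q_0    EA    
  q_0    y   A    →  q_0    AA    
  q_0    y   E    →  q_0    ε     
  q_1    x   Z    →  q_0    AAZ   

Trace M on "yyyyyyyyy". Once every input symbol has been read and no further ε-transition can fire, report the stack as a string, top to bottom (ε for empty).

(q_0, yyyyyyyyy, Z)
  ε-move, top Z: go to q_0, push EZ → (q_0, yyyyyyyyy, EZ)
  read y, top E: go to q_0, push ε → (q_0, yyyyyyyy, Z)
  ε-move, top Z: go to q_0, push EZ → (q_0, yyyyyyyy, EZ)
  read y, top E: go to q_0, push ε → (q_0, yyyyyyy, Z)
  ε-move, top Z: go to q_0, push EZ → (q_0, yyyyyyy, EZ)
  read y, top E: go to q_0, push ε → (q_0, yyyyyy, Z)
  ε-move, top Z: go to q_0, push EZ → (q_0, yyyyyy, EZ)
  read y, top E: go to q_0, push ε → (q_0, yyyyy, Z)
  ε-move, top Z: go to q_0, push EZ → (q_0, yyyyy, EZ)
  read y, top E: go to q_0, push ε → (q_0, yyyy, Z)
  ε-move, top Z: go to q_0, push EZ → (q_0, yyyy, EZ)
  read y, top E: go to q_0, push ε → (q_0, yyy, Z)
  ε-move, top Z: go to q_0, push EZ → (q_0, yyy, EZ)
  read y, top E: go to q_0, push ε → (q_0, yy, Z)
  ε-move, top Z: go to q_0, push EZ → (q_0, yy, EZ)
  read y, top E: go to q_0, push ε → (q_0, y, Z)
  ε-move, top Z: go to q_0, push EZ → (q_0, y, EZ)
  read y, top E: go to q_0, push ε → (q_0, ε, Z)
  ε-move, top Z: go to q_0, push EZ → (q_0, ε, EZ)
All input consumed in state q_0 with stack EZ.

EZ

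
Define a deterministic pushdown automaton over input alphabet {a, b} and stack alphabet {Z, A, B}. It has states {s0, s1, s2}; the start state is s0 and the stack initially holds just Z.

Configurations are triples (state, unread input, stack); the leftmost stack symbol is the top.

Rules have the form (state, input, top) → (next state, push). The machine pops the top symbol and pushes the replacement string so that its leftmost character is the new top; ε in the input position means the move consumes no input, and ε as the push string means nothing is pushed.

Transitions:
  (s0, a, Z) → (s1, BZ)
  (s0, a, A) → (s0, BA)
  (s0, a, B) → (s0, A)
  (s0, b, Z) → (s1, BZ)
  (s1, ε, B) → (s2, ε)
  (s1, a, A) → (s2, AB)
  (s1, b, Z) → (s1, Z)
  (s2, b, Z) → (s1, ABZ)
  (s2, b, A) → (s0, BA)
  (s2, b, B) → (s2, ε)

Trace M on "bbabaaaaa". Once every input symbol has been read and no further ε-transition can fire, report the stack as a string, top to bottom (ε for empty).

(s0, bbabaaaaa, Z)
  read b, top Z: go to s1, push BZ → (s1, babaaaaa, BZ)
  ε-move, top B: go to s2, push ε → (s2, babaaaaa, Z)
  read b, top Z: go to s1, push ABZ → (s1, abaaaaa, ABZ)
  read a, top A: go to s2, push AB → (s2, baaaaa, ABBZ)
  read b, top A: go to s0, push BA → (s0, aaaaa, BABBZ)
  read a, top B: go to s0, push A → (s0, aaaa, AABBZ)
  read a, top A: go to s0, push BA → (s0, aaa, BAABBZ)
  read a, top B: go to s0, push A → (s0, aa, AAABBZ)
  read a, top A: go to s0, push BA → (s0, a, BAAABBZ)
  read a, top B: go to s0, push A → (s0, ε, AAAABBZ)
All input consumed in state s0 with stack AAAABBZ.

AAAABBZ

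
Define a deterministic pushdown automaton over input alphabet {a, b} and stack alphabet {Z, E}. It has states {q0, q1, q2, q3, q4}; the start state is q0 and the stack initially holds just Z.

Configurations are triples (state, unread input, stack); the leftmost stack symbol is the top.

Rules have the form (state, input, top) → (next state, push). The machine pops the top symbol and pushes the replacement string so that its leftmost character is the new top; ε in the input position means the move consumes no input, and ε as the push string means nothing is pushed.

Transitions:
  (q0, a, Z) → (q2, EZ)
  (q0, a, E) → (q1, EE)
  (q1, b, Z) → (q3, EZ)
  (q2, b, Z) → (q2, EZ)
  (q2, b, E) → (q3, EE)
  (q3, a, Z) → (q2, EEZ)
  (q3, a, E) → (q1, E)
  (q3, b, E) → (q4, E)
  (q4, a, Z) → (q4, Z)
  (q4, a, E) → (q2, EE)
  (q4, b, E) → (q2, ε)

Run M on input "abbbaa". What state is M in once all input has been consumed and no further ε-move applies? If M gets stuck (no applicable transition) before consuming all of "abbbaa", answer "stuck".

(q0, abbbaa, Z)
  read a, top Z: go to q2, push EZ → (q2, bbbaa, EZ)
  read b, top E: go to q3, push EE → (q3, bbaa, EEZ)
  read b, top E: go to q4, push E → (q4, baa, EEZ)
  read b, top E: go to q2, push ε → (q2, aa, EZ)
No transition for (q2, a, top E); M blocks with input aa remaining.

stuck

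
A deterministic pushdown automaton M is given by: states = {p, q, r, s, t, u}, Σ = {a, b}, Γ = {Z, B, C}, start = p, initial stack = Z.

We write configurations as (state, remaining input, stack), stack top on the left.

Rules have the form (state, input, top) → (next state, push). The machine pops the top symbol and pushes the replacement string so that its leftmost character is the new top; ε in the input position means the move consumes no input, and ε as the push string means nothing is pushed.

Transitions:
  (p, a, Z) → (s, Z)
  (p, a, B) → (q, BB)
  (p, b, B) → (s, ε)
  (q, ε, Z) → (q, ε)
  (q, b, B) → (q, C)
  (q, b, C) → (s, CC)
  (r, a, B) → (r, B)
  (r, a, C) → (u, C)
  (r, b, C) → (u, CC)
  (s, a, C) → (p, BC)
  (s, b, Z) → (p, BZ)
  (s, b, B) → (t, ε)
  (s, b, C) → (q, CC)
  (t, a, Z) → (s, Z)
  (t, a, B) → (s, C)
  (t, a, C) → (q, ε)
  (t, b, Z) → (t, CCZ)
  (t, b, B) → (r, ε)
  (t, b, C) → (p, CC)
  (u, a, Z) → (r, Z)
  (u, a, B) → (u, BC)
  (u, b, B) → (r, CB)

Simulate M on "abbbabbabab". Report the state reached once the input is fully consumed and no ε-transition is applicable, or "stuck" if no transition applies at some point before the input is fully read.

(p, abbbabbabab, Z) ⊢ (s, bbbabbabab, Z) ⊢ (p, bbabbabab, BZ) ⊢ (s, babbabab, Z) ⊢ (p, abbabab, BZ) ⊢ (q, bbabab, BBZ) ⊢ (q, babab, CBZ) ⊢ (s, abab, CCBZ) ⊢ (p, bab, BCCBZ) ⊢ (s, ab, CCBZ) ⊢ (p, b, BCCBZ) ⊢ (s, ε, CCBZ)
All input consumed; M is in state s.

s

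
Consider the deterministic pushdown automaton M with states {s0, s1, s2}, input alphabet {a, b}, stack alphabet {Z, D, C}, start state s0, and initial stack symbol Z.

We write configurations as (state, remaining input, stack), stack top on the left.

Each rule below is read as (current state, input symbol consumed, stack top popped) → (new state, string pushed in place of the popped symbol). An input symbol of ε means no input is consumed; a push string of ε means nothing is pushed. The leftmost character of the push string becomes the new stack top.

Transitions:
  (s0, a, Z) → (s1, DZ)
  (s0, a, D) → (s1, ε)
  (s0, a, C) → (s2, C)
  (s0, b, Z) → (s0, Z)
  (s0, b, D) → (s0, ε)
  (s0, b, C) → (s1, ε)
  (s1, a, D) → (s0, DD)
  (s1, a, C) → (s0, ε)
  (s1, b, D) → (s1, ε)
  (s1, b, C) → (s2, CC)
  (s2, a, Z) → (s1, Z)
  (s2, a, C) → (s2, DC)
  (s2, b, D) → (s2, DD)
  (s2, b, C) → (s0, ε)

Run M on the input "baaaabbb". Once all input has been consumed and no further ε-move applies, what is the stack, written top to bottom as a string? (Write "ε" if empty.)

Z

(s0, baaaabbb, Z) ⊢ (s0, aaaabbb, Z) ⊢ (s1, aaabbb, DZ) ⊢ (s0, aabbb, DDZ) ⊢ (s1, abbb, DZ) ⊢ (s0, bbb, DDZ) ⊢ (s0, bb, DZ) ⊢ (s0, b, Z) ⊢ (s0, ε, Z)
All input consumed in state s0 with stack Z.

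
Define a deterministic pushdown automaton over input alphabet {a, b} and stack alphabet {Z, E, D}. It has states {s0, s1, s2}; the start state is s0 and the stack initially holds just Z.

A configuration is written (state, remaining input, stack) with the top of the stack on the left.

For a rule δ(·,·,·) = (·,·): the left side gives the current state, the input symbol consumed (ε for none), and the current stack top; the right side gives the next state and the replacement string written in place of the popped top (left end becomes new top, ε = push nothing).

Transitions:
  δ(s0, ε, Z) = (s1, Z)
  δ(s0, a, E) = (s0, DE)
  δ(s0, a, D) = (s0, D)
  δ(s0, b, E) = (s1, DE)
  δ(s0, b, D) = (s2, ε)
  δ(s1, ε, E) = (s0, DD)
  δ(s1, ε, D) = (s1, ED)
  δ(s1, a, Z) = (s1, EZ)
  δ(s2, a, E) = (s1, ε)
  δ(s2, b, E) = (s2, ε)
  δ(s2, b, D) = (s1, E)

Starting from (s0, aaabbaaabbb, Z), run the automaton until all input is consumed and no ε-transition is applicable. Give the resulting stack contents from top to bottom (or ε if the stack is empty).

(s0, aaabbaaabbb, Z)
  ε-move, top Z: go to s1, push Z → (s1, aaabbaaabbb, Z)
  read a, top Z: go to s1, push EZ → (s1, aabbaaabbb, EZ)
  ε-move, top E: go to s0, push DD → (s0, aabbaaabbb, DDZ)
  read a, top D: go to s0, push D → (s0, abbaaabbb, DDZ)
  read a, top D: go to s0, push D → (s0, bbaaabbb, DDZ)
  read b, top D: go to s2, push ε → (s2, baaabbb, DZ)
  read b, top D: go to s1, push E → (s1, aaabbb, EZ)
  ε-move, top E: go to s0, push DD → (s0, aaabbb, DDZ)
  read a, top D: go to s0, push D → (s0, aabbb, DDZ)
  read a, top D: go to s0, push D → (s0, abbb, DDZ)
  read a, top D: go to s0, push D → (s0, bbb, DDZ)
  read b, top D: go to s2, push ε → (s2, bb, DZ)
  read b, top D: go to s1, push E → (s1, b, EZ)
  ε-move, top E: go to s0, push DD → (s0, b, DDZ)
  read b, top D: go to s2, push ε → (s2, ε, DZ)
All input consumed in state s2 with stack DZ.

DZ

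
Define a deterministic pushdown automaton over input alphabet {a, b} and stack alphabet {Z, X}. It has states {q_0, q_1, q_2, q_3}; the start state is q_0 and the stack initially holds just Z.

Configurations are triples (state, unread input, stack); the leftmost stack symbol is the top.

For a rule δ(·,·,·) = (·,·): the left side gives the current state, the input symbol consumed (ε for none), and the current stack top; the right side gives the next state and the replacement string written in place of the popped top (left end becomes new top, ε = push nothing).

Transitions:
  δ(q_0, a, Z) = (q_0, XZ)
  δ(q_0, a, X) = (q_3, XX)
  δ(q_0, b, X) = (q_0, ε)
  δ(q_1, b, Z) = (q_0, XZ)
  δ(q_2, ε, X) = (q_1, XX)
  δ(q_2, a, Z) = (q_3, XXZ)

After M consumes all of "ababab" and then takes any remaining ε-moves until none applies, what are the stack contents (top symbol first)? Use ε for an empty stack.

Z

(q_0, ababab, Z)
  read a, top Z: go to q_0, push XZ → (q_0, babab, XZ)
  read b, top X: go to q_0, push ε → (q_0, abab, Z)
  read a, top Z: go to q_0, push XZ → (q_0, bab, XZ)
  read b, top X: go to q_0, push ε → (q_0, ab, Z)
  read a, top Z: go to q_0, push XZ → (q_0, b, XZ)
  read b, top X: go to q_0, push ε → (q_0, ε, Z)
All input consumed in state q_0 with stack Z.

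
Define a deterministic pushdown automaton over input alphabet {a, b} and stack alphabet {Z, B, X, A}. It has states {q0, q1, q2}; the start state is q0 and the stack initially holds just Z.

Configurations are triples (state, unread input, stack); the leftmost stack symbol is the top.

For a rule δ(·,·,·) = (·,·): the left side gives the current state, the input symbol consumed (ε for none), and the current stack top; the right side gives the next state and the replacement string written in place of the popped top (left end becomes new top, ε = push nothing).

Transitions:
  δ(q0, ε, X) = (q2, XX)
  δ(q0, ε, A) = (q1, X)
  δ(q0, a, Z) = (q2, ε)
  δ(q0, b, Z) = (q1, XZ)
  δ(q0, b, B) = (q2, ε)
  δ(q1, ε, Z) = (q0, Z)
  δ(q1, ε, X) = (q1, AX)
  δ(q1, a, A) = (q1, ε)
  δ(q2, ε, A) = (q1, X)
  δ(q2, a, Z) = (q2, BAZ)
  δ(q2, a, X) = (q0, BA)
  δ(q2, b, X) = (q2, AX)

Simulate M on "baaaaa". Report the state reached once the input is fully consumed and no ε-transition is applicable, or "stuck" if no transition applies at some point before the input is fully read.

(q0, baaaaa, Z)
  read b, top Z: go to q1, push XZ → (q1, aaaaa, XZ)
  ε-move, top X: go to q1, push AX → (q1, aaaaa, AXZ)
  read a, top A: go to q1, push ε → (q1, aaaa, XZ)
  ε-move, top X: go to q1, push AX → (q1, aaaa, AXZ)
  read a, top A: go to q1, push ε → (q1, aaa, XZ)
  ε-move, top X: go to q1, push AX → (q1, aaa, AXZ)
  read a, top A: go to q1, push ε → (q1, aa, XZ)
  ε-move, top X: go to q1, push AX → (q1, aa, AXZ)
  read a, top A: go to q1, push ε → (q1, a, XZ)
  ε-move, top X: go to q1, push AX → (q1, a, AXZ)
  read a, top A: go to q1, push ε → (q1, ε, XZ)
  ε-move, top X: go to q1, push AX → (q1, ε, AXZ)
All input consumed; M is in state q1.

q1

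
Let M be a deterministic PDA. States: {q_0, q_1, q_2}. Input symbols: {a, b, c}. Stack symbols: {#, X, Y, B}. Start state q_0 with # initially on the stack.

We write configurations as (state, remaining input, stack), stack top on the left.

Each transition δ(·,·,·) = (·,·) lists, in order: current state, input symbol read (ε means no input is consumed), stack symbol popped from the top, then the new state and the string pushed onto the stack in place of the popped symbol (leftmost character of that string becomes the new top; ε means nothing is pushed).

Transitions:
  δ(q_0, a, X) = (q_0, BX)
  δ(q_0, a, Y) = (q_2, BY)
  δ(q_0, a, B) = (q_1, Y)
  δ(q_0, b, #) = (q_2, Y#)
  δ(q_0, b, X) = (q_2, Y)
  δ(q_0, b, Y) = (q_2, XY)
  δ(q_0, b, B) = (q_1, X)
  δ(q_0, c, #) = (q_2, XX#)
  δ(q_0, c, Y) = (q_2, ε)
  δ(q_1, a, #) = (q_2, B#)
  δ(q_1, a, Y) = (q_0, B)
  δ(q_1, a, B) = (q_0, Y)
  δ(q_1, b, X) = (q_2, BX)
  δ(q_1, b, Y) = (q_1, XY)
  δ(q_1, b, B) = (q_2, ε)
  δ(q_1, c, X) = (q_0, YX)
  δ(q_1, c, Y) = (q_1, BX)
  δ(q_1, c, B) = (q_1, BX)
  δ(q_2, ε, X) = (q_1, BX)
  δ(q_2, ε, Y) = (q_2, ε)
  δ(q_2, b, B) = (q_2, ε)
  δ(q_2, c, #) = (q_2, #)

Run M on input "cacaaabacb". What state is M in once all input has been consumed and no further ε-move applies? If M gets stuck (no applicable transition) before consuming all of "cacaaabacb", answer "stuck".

(q_0, cacaaabacb, #)
  read c, top #: go to q_2, push XX# → (q_2, acaaabacb, XX#)
  ε-move, top X: go to q_1, push BX → (q_1, acaaabacb, BXX#)
  read a, top B: go to q_0, push Y → (q_0, caaabacb, YXX#)
  read c, top Y: go to q_2, push ε → (q_2, aaabacb, XX#)
  ε-move, top X: go to q_1, push BX → (q_1, aaabacb, BXX#)
  read a, top B: go to q_0, push Y → (q_0, aabacb, YXX#)
  read a, top Y: go to q_2, push BY → (q_2, abacb, BYXX#)
No transition for (q_2, a, top B); M blocks with input abacb remaining.

stuck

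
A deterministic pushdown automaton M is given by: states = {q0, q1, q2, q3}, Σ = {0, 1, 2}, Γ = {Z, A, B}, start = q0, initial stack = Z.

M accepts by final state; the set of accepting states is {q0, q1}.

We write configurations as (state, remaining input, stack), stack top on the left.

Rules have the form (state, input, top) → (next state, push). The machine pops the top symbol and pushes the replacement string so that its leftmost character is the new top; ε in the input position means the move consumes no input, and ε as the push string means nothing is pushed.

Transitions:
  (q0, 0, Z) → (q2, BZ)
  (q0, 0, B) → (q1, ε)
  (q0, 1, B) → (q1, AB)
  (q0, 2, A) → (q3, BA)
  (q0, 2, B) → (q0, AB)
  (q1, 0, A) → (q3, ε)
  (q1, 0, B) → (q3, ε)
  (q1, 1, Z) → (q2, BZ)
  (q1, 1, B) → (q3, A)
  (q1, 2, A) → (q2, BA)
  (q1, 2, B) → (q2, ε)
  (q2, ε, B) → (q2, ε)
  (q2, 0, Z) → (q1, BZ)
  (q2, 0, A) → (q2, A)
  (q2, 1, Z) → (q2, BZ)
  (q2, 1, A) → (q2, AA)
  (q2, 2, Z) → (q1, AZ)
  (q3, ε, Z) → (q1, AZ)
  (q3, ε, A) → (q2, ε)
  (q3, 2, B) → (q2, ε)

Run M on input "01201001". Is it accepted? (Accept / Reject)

Reject

(q0, 01201001, Z)
  read 0, top Z: go to q2, push BZ → (q2, 1201001, BZ)
  ε-move, top B: go to q2, push ε → (q2, 1201001, Z)
  read 1, top Z: go to q2, push BZ → (q2, 201001, BZ)
  ε-move, top B: go to q2, push ε → (q2, 201001, Z)
  read 2, top Z: go to q1, push AZ → (q1, 01001, AZ)
  read 0, top A: go to q3, push ε → (q3, 1001, Z)
  ε-move, top Z: go to q1, push AZ → (q1, 1001, AZ)
No transition applies at (q1, 1001, AZ); input not fully consumed.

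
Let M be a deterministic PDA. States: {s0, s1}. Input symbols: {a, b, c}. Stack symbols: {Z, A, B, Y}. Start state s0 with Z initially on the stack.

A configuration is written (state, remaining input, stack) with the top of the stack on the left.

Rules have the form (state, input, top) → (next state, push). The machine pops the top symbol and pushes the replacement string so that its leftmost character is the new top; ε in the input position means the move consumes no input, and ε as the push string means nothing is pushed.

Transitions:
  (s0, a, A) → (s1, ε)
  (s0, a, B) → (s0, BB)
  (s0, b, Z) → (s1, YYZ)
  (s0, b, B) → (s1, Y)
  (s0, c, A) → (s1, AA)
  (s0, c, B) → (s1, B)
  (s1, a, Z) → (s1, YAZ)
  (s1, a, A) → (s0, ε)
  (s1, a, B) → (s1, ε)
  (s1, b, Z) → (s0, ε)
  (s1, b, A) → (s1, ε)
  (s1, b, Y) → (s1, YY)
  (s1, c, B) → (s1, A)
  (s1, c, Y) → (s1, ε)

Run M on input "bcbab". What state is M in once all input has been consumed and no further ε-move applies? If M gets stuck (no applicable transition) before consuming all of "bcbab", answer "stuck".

(s0, bcbab, Z)
  read b, top Z: go to s1, push YYZ → (s1, cbab, YYZ)
  read c, top Y: go to s1, push ε → (s1, bab, YZ)
  read b, top Y: go to s1, push YY → (s1, ab, YYZ)
No transition for (s1, a, top Y); M blocks with input ab remaining.

stuck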